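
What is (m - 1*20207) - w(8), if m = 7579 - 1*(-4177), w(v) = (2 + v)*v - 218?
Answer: -8313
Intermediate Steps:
w(v) = -218 + v*(2 + v) (w(v) = v*(2 + v) - 218 = -218 + v*(2 + v))
m = 11756 (m = 7579 + 4177 = 11756)
(m - 1*20207) - w(8) = (11756 - 1*20207) - (-218 + 8² + 2*8) = (11756 - 20207) - (-218 + 64 + 16) = -8451 - 1*(-138) = -8451 + 138 = -8313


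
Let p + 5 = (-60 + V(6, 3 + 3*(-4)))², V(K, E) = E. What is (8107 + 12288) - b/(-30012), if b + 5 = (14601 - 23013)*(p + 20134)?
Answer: 402720055/30012 ≈ 13419.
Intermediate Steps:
p = 4756 (p = -5 + (-60 + (3 + 3*(-4)))² = -5 + (-60 + (3 - 12))² = -5 + (-60 - 9)² = -5 + (-69)² = -5 + 4761 = 4756)
b = -209374685 (b = -5 + (14601 - 23013)*(4756 + 20134) = -5 - 8412*24890 = -5 - 209374680 = -209374685)
(8107 + 12288) - b/(-30012) = (8107 + 12288) - (-209374685)/(-30012) = 20395 - (-209374685)*(-1)/30012 = 20395 - 1*209374685/30012 = 20395 - 209374685/30012 = 402720055/30012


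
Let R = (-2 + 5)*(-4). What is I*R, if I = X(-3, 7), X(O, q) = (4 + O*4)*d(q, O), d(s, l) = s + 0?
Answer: 672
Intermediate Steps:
d(s, l) = s
R = -12 (R = 3*(-4) = -12)
X(O, q) = q*(4 + 4*O) (X(O, q) = (4 + O*4)*q = (4 + 4*O)*q = q*(4 + 4*O))
I = -56 (I = 4*7*(1 - 3) = 4*7*(-2) = -56)
I*R = -56*(-12) = 672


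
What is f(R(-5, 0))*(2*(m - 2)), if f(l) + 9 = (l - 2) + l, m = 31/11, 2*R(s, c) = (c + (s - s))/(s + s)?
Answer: -18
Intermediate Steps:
R(s, c) = c/(4*s) (R(s, c) = ((c + (s - s))/(s + s))/2 = ((c + 0)/((2*s)))/2 = (c*(1/(2*s)))/2 = (c/(2*s))/2 = c/(4*s))
m = 31/11 (m = 31*(1/11) = 31/11 ≈ 2.8182)
f(l) = -11 + 2*l (f(l) = -9 + ((l - 2) + l) = -9 + ((-2 + l) + l) = -9 + (-2 + 2*l) = -11 + 2*l)
f(R(-5, 0))*(2*(m - 2)) = (-11 + 2*((¼)*0/(-5)))*(2*(31/11 - 2)) = (-11 + 2*((¼)*0*(-⅕)))*(2*(9/11)) = (-11 + 2*0)*(18/11) = (-11 + 0)*(18/11) = -11*18/11 = -18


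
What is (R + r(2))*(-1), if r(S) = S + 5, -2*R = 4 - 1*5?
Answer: -15/2 ≈ -7.5000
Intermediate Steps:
R = 1/2 (R = -(4 - 1*5)/2 = -(4 - 5)/2 = -1/2*(-1) = 1/2 ≈ 0.50000)
r(S) = 5 + S
(R + r(2))*(-1) = (1/2 + (5 + 2))*(-1) = (1/2 + 7)*(-1) = (15/2)*(-1) = -15/2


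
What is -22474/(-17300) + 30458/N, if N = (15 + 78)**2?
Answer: 360650513/74813850 ≈ 4.8206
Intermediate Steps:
N = 8649 (N = 93**2 = 8649)
-22474/(-17300) + 30458/N = -22474/(-17300) + 30458/8649 = -22474*(-1/17300) + 30458*(1/8649) = 11237/8650 + 30458/8649 = 360650513/74813850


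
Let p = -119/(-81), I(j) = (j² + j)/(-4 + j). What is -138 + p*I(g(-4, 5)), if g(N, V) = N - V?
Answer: -17098/117 ≈ -146.14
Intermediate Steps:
I(j) = (j + j²)/(-4 + j)
p = 119/81 (p = -119*(-1/81) = 119/81 ≈ 1.4691)
-138 + p*I(g(-4, 5)) = -138 + 119*((-4 - 1*5)*(1 + (-4 - 1*5))/(-4 + (-4 - 1*5)))/81 = -138 + 119*((-4 - 5)*(1 + (-4 - 5))/(-4 + (-4 - 5)))/81 = -138 + 119*(-9*(1 - 9)/(-4 - 9))/81 = -138 + 119*(-9*(-8)/(-13))/81 = -138 + 119*(-9*(-1/13)*(-8))/81 = -138 + (119/81)*(-72/13) = -138 - 952/117 = -17098/117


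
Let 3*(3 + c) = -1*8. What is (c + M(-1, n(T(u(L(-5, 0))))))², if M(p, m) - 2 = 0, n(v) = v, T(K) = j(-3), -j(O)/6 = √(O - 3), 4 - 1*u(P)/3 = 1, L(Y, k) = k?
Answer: 121/9 ≈ 13.444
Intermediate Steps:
u(P) = 9 (u(P) = 12 - 3*1 = 12 - 3 = 9)
j(O) = -6*√(-3 + O) (j(O) = -6*√(O - 3) = -6*√(-3 + O))
T(K) = -6*I*√6 (T(K) = -6*√(-3 - 3) = -6*I*√6)
M(p, m) = 2 (M(p, m) = 2 + 0 = 2)
c = -17/3 (c = -3 + (-1*8)/3 = -3 + (⅓)*(-8) = -3 - 8/3 = -17/3 ≈ -5.6667)
(c + M(-1, n(T(u(L(-5, 0))))))² = (-17/3 + 2)² = (-11/3)² = 121/9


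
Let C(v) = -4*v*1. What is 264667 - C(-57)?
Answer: 264439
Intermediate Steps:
C(v) = -4*v
264667 - C(-57) = 264667 - (-4)*(-57) = 264667 - 1*228 = 264667 - 228 = 264439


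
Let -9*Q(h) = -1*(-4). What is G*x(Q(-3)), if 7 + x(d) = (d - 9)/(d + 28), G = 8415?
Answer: -15323715/248 ≈ -61789.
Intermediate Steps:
Q(h) = -4/9 (Q(h) = -(-1)*(-4)/9 = -⅑*4 = -4/9)
x(d) = -7 + (-9 + d)/(28 + d) (x(d) = -7 + (d - 9)/(d + 28) = -7 + (-9 + d)/(28 + d))
G*x(Q(-3)) = 8415*((-205 - 6*(-4/9))/(28 - 4/9)) = 8415*((-205 + 8/3)/(248/9)) = 8415*((9/248)*(-607/3)) = 8415*(-1821/248) = -15323715/248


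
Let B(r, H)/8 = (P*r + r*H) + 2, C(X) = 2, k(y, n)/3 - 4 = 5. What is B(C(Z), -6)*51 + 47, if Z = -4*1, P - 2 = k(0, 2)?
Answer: 19631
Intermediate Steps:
k(y, n) = 27 (k(y, n) = 12 + 3*5 = 12 + 15 = 27)
P = 29 (P = 2 + 27 = 29)
Z = -4
B(r, H) = 16 + 232*r + 8*H*r (B(r, H) = 8*((29*r + r*H) + 2) = 8*((29*r + H*r) + 2) = 8*(2 + 29*r + H*r) = 16 + 232*r + 8*H*r)
B(C(Z), -6)*51 + 47 = (16 + 232*2 + 8*(-6)*2)*51 + 47 = (16 + 464 - 96)*51 + 47 = 384*51 + 47 = 19584 + 47 = 19631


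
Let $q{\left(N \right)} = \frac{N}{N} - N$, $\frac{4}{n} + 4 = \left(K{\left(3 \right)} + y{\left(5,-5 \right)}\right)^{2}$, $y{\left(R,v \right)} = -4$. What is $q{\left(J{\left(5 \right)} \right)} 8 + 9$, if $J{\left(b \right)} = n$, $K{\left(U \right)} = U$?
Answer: $\frac{83}{3} \approx 27.667$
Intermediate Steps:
$n = - \frac{4}{3}$ ($n = \frac{4}{-4 + \left(3 - 4\right)^{2}} = \frac{4}{-4 + \left(-1\right)^{2}} = \frac{4}{-4 + 1} = \frac{4}{-3} = 4 \left(- \frac{1}{3}\right) = - \frac{4}{3} \approx -1.3333$)
$J{\left(b \right)} = - \frac{4}{3}$
$q{\left(N \right)} = 1 - N$
$q{\left(J{\left(5 \right)} \right)} 8 + 9 = \left(1 - - \frac{4}{3}\right) 8 + 9 = \left(1 + \frac{4}{3}\right) 8 + 9 = \frac{7}{3} \cdot 8 + 9 = \frac{56}{3} + 9 = \frac{83}{3}$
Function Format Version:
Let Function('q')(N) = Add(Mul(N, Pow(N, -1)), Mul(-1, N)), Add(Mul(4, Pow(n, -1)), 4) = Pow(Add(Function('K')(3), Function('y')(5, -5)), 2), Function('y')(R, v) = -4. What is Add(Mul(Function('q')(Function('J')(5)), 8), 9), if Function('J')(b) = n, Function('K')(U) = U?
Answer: Rational(83, 3) ≈ 27.667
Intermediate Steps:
n = Rational(-4, 3) (n = Mul(4, Pow(Add(-4, Pow(Add(3, -4), 2)), -1)) = Mul(4, Pow(Add(-4, Pow(-1, 2)), -1)) = Mul(4, Pow(Add(-4, 1), -1)) = Mul(4, Pow(-3, -1)) = Mul(4, Rational(-1, 3)) = Rational(-4, 3) ≈ -1.3333)
Function('J')(b) = Rational(-4, 3)
Function('q')(N) = Add(1, Mul(-1, N))
Add(Mul(Function('q')(Function('J')(5)), 8), 9) = Add(Mul(Add(1, Mul(-1, Rational(-4, 3))), 8), 9) = Add(Mul(Add(1, Rational(4, 3)), 8), 9) = Add(Mul(Rational(7, 3), 8), 9) = Add(Rational(56, 3), 9) = Rational(83, 3)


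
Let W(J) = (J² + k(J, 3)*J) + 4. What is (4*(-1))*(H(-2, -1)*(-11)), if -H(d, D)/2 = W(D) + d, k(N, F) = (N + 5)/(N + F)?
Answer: -88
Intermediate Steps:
k(N, F) = (5 + N)/(F + N)
W(J) = 4 + J² + J*(5 + J)/(3 + J) (W(J) = (J² + ((5 + J)/(3 + J))*J) + 4 = (J² + J*(5 + J)/(3 + J)) + 4 = 4 + J² + J*(5 + J)/(3 + J))
H(d, D) = -2*d - 2*(D*(5 + D) + (3 + D)*(4 + D²))/(3 + D) (H(d, D) = -2*((D*(5 + D) + (3 + D)*(4 + D²))/(3 + D) + d) = -2*(d + (D*(5 + D) + (3 + D)*(4 + D²))/(3 + D)) = -2*d - 2*(D*(5 + D) + (3 + D)*(4 + D²))/(3 + D))
(4*(-1))*(H(-2, -1)*(-11)) = (4*(-1))*((2*(-1*(-1)*(5 - 1) - 1*(-2)*(3 - 1) - (3 - 1)*(4 + (-1)²))/(3 - 1))*(-11)) = -4*2*(-1*(-1)*4 - 1*(-2)*2 - 1*2*(4 + 1))/2*(-11) = -4*2*(½)*(4 + 4 - 1*2*5)*(-11) = -4*2*(½)*(4 + 4 - 10)*(-11) = -4*2*(½)*(-2)*(-11) = -(-8)*(-11) = -4*22 = -88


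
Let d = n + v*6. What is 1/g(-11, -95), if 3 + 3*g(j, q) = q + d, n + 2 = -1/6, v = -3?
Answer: -18/709 ≈ -0.025388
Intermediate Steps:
n = -13/6 (n = -2 - 1/6 = -2 - 1*⅙ = -2 - ⅙ = -13/6 ≈ -2.1667)
d = -121/6 (d = -13/6 - 3*6 = -13/6 - 18 = -121/6 ≈ -20.167)
g(j, q) = -139/18 + q/3 (g(j, q) = -1 + (q - 121/6)/3 = -1 + (-121/6 + q)/3 = -1 + (-121/18 + q/3) = -139/18 + q/3)
1/g(-11, -95) = 1/(-139/18 + (⅓)*(-95)) = 1/(-139/18 - 95/3) = 1/(-709/18) = -18/709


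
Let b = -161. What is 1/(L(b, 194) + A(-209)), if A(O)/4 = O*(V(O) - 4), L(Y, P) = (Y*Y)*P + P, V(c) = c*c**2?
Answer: 1/7637151256 ≈ 1.3094e-10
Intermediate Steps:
V(c) = c**3
L(Y, P) = P + P*Y**2 (L(Y, P) = Y**2*P + P = P*Y**2 + P = P + P*Y**2)
A(O) = 4*O*(-4 + O**3) (A(O) = 4*(O*(O**3 - 4)) = 4*(O*(-4 + O**3)) = 4*O*(-4 + O**3))
1/(L(b, 194) + A(-209)) = 1/(194*(1 + (-161)**2) + 4*(-209)*(-4 + (-209)**3)) = 1/(194*(1 + 25921) + 4*(-209)*(-4 - 9129329)) = 1/(194*25922 + 4*(-209)*(-9129333)) = 1/(5028868 + 7632122388) = 1/7637151256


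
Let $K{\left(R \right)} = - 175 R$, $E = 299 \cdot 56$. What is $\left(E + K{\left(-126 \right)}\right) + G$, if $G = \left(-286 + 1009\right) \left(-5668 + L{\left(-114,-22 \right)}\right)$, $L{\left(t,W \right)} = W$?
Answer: $-4075076$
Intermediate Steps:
$E = 16744$
$G = -4113870$ ($G = \left(-286 + 1009\right) \left(-5668 - 22\right) = 723 \left(-5690\right) = -4113870$)
$\left(E + K{\left(-126 \right)}\right) + G = \left(16744 - -22050\right) - 4113870 = \left(16744 + 22050\right) - 4113870 = 38794 - 4113870 = -4075076$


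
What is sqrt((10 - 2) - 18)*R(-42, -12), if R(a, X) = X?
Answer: -12*I*sqrt(10) ≈ -37.947*I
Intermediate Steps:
sqrt((10 - 2) - 18)*R(-42, -12) = sqrt((10 - 2) - 18)*(-12) = sqrt(8 - 18)*(-12) = sqrt(-10)*(-12) = (I*sqrt(10))*(-12) = -12*I*sqrt(10)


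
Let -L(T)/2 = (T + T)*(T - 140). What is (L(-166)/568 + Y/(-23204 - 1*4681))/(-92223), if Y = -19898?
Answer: 706810472/182586323205 ≈ 0.0038711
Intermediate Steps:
L(T) = -4*T*(-140 + T) (L(T) = -2*(T + T)*(T - 140) = -2*2*T*(-140 + T) = -4*T*(-140 + T))
(L(-166)/568 + Y/(-23204 - 1*4681))/(-92223) = ((4*(-166)*(140 - 1*(-166)))/568 - 19898/(-23204 - 1*4681))/(-92223) = ((4*(-166)*(140 + 166))*(1/568) - 19898/(-23204 - 4681))*(-1/92223) = ((4*(-166)*306)*(1/568) - 19898/(-27885))*(-1/92223) = (-203184*1/568 - 19898*(-1/27885))*(-1/92223) = (-25398/71 + 19898/27885)*(-1/92223) = -706810472/1979835*(-1/92223) = 706810472/182586323205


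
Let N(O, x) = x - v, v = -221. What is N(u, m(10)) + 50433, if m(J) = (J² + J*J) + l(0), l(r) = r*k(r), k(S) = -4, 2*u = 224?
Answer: 50854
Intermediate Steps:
u = 112 (u = (½)*224 = 112)
l(r) = -4*r (l(r) = r*(-4) = -4*r)
m(J) = 2*J² (m(J) = (J² + J*J) - 4*0 = (J² + J²) + 0 = 2*J² + 0 = 2*J²)
N(O, x) = 221 + x (N(O, x) = x - 1*(-221) = x + 221 = 221 + x)
N(u, m(10)) + 50433 = (221 + 2*10²) + 50433 = (221 + 2*100) + 50433 = (221 + 200) + 50433 = 421 + 50433 = 50854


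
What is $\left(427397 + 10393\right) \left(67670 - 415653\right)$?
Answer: $-152343477570$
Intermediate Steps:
$\left(427397 + 10393\right) \left(67670 - 415653\right) = 437790 \left(67670 - 415653\right) = 437790 \left(-347983\right) = -152343477570$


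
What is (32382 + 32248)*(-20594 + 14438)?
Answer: -397862280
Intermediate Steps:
(32382 + 32248)*(-20594 + 14438) = 64630*(-6156) = -397862280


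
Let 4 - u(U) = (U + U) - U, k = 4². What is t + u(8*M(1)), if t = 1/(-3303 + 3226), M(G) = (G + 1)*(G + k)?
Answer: -20637/77 ≈ -268.01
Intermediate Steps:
k = 16
M(G) = (1 + G)*(16 + G) (M(G) = (G + 1)*(G + 16) = (1 + G)*(16 + G))
t = -1/77 (t = 1/(-77) = -1/77 ≈ -0.012987)
u(U) = 4 - U (u(U) = 4 - ((U + U) - U) = 4 - (2*U - U) = 4 - U)
t + u(8*M(1)) = -1/77 + (4 - 8*(16 + 1² + 17*1)) = -1/77 + (4 - 8*(16 + 1 + 17)) = -1/77 + (4 - 8*34) = -1/77 + (4 - 1*272) = -1/77 + (4 - 272) = -1/77 - 268 = -20637/77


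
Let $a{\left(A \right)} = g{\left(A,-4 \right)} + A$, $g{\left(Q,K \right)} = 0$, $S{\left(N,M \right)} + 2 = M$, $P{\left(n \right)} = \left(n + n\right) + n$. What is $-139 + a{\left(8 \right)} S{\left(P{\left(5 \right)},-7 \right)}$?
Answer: $-211$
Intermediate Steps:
$P{\left(n \right)} = 3 n$ ($P{\left(n \right)} = 2 n + n = 3 n$)
$S{\left(N,M \right)} = -2 + M$
$a{\left(A \right)} = A$ ($a{\left(A \right)} = 0 + A = A$)
$-139 + a{\left(8 \right)} S{\left(P{\left(5 \right)},-7 \right)} = -139 + 8 \left(-2 - 7\right) = -139 + 8 \left(-9\right) = -139 - 72 = -211$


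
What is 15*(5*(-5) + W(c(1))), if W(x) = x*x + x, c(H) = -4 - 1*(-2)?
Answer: -345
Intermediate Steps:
c(H) = -2 (c(H) = -4 + 2 = -2)
W(x) = x + x² (W(x) = x² + x = x + x²)
15*(5*(-5) + W(c(1))) = 15*(5*(-5) - 2*(1 - 2)) = 15*(-25 - 2*(-1)) = 15*(-25 + 2) = 15*(-23) = -345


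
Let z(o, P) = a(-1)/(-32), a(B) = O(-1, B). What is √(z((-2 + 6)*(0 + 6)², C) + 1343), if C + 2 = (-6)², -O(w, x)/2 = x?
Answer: √21487/4 ≈ 36.646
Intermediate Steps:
O(w, x) = -2*x
a(B) = -2*B
C = 34 (C = -2 + (-6)² = -2 + 36 = 34)
z(o, P) = -1/16 (z(o, P) = -2*(-1)/(-32) = 2*(-1/32) = -1/16)
√(z((-2 + 6)*(0 + 6)², C) + 1343) = √(-1/16 + 1343) = √(21487/16) = √21487/4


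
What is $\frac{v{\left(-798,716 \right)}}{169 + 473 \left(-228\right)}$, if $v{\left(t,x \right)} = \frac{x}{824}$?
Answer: $- \frac{179}{22181050} \approx -8.07 \cdot 10^{-6}$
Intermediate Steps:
$v{\left(t,x \right)} = \frac{x}{824}$ ($v{\left(t,x \right)} = x \frac{1}{824} = \frac{x}{824}$)
$\frac{v{\left(-798,716 \right)}}{169 + 473 \left(-228\right)} = \frac{\frac{1}{824} \cdot 716}{169 + 473 \left(-228\right)} = \frac{179}{206 \left(169 - 107844\right)} = \frac{179}{206 \left(-107675\right)} = \frac{179}{206} \left(- \frac{1}{107675}\right) = - \frac{179}{22181050}$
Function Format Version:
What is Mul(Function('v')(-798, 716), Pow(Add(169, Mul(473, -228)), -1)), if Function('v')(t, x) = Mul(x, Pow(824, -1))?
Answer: Rational(-179, 22181050) ≈ -8.0700e-6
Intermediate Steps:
Function('v')(t, x) = Mul(Rational(1, 824), x) (Function('v')(t, x) = Mul(x, Rational(1, 824)) = Mul(Rational(1, 824), x))
Mul(Function('v')(-798, 716), Pow(Add(169, Mul(473, -228)), -1)) = Mul(Mul(Rational(1, 824), 716), Pow(Add(169, Mul(473, -228)), -1)) = Mul(Rational(179, 206), Pow(Add(169, -107844), -1)) = Mul(Rational(179, 206), Pow(-107675, -1)) = Mul(Rational(179, 206), Rational(-1, 107675)) = Rational(-179, 22181050)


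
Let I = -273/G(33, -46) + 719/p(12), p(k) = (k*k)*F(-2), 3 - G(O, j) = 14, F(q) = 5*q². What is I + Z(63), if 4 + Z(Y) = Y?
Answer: 2663269/31680 ≈ 84.068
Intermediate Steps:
G(O, j) = -11 (G(O, j) = 3 - 1*14 = 3 - 14 = -11)
p(k) = 20*k² (p(k) = (k*k)*(5*(-2)²) = k²*(5*4) = k²*20 = 20*k²)
I = 794149/31680 (I = -273/(-11) + 719/((20*12²)) = -273*(-1/11) + 719/((20*144)) = 273/11 + 719/2880 = 794149/31680 ≈ 25.068)
Z(Y) = -4 + Y
I + Z(63) = 794149/31680 + (-4 + 63) = 794149/31680 + 59 = 2663269/31680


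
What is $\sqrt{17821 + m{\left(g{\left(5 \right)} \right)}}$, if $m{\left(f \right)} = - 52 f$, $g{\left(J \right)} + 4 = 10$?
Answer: $\sqrt{17509} \approx 132.32$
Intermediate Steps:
$g{\left(J \right)} = 6$ ($g{\left(J \right)} = -4 + 10 = 6$)
$\sqrt{17821 + m{\left(g{\left(5 \right)} \right)}} = \sqrt{17821 - 312} = \sqrt{17509}$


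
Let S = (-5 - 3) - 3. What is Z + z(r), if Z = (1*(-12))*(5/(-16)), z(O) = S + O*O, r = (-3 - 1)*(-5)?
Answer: 1571/4 ≈ 392.75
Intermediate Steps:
S = -11 (S = -8 - 3 = -11)
r = 20 (r = -4*(-5) = 20)
z(O) = -11 + O**2 (z(O) = -11 + O*O = -11 + O**2)
Z = 15/4 (Z = -60*(-1)/16 = -12*(-5/16) = 15/4 ≈ 3.7500)
Z + z(r) = 15/4 + (-11 + 20**2) = 15/4 + (-11 + 400) = 15/4 + 389 = 1571/4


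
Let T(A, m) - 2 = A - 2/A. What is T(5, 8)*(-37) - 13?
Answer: -1286/5 ≈ -257.20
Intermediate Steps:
T(A, m) = 2 + A - 2/A (T(A, m) = 2 + (A - 2/A) = 2 + A - 2/A)
T(5, 8)*(-37) - 13 = (2 + 5 - 2/5)*(-37) - 13 = (2 + 5 - 2*⅕)*(-37) - 13 = (2 + 5 - ⅖)*(-37) - 13 = (33/5)*(-37) - 13 = -1221/5 - 13 = -1286/5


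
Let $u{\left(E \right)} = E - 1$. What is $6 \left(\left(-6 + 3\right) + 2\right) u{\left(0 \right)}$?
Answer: $6$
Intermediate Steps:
$u{\left(E \right)} = -1 + E$
$6 \left(\left(-6 + 3\right) + 2\right) u{\left(0 \right)} = 6 \left(\left(-6 + 3\right) + 2\right) \left(-1 + 0\right) = 6 \left(-3 + 2\right) \left(-1\right) = 6 \left(-1\right) \left(-1\right) = \left(-6\right) \left(-1\right) = 6$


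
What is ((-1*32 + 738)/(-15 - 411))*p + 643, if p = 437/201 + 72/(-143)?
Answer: 3919661830/6122259 ≈ 640.23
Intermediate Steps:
p = 48019/28743 (p = 437*(1/201) + 72*(-1/143) = 437/201 - 72/143 = 48019/28743 ≈ 1.6706)
((-1*32 + 738)/(-15 - 411))*p + 643 = ((-1*32 + 738)/(-15 - 411))*(48019/28743) + 643 = ((-32 + 738)/(-426))*(48019/28743) + 643 = (706*(-1/426))*(48019/28743) + 643 = -353/213*48019/28743 + 643 = -16950707/6122259 + 643 = 3919661830/6122259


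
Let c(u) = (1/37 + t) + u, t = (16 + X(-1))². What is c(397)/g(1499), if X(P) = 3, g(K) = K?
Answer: 28047/55463 ≈ 0.50569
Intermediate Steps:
t = 361 (t = (16 + 3)² = 19² = 361)
c(u) = 13358/37 + u (c(u) = (1/37 + 361) + u = 13358/37 + u)
c(397)/g(1499) = (13358/37 + 397)/1499 = (28047/37)*(1/1499) = 28047/55463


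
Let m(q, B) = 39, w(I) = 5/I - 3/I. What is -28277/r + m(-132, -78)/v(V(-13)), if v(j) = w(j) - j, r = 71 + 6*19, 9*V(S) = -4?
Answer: -2194091/13505 ≈ -162.47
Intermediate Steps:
V(S) = -4/9 (V(S) = (⅑)*(-4) = -4/9)
w(I) = 2/I
r = 185 (r = 71 + 114 = 185)
v(j) = -j + 2/j (v(j) = 2/j - j = -j + 2/j)
-28277/r + m(-132, -78)/v(V(-13)) = -28277/185 + 39/(-1*(-4/9) + 2/(-4/9)) = -28277*1/185 + 39/(4/9 + 2*(-9/4)) = -28277/185 + 39/(4/9 - 9/2) = -28277/185 + 39/(-73/18) = -28277/185 + 39*(-18/73) = -28277/185 - 702/73 = -2194091/13505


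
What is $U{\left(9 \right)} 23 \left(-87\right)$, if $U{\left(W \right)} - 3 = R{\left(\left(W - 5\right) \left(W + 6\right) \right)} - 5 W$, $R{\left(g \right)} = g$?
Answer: $-36018$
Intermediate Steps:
$U{\left(W \right)} = 3 - 5 W + \left(-5 + W\right) \left(6 + W\right)$ ($U{\left(W \right)} = 3 - \left(5 W - \left(W - 5\right) \left(W + 6\right)\right) = 3 - \left(5 W - \left(-5 + W\right) \left(6 + W\right)\right) = 3 - 5 W + \left(-5 + W\right) \left(6 + W\right)$)
$U{\left(9 \right)} 23 \left(-87\right) = \left(-27 + 9^{2} - 36\right) 23 \left(-87\right) = \left(-27 + 81 - 36\right) 23 \left(-87\right) = 18 \cdot 23 \left(-87\right) = 414 \left(-87\right) = -36018$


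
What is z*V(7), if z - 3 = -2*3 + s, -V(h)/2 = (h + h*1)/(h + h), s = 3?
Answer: 0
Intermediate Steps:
V(h) = -2 (V(h) = -2*(h + h*1)/(h + h) = -2*(h + h)/(2*h) = -2*2*h*1/(2*h) = -2*1 = -2)
z = 0 (z = 3 + (-2*3 + 3) = 3 + (-6 + 3) = 3 - 3 = 0)
z*V(7) = 0*(-2) = 0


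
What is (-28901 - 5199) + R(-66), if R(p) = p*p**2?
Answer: -321596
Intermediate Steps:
R(p) = p**3
(-28901 - 5199) + R(-66) = (-28901 - 5199) + (-66)**3 = -34100 - 287496 = -321596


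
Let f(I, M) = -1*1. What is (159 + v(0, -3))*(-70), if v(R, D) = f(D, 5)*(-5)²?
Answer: -9380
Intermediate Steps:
f(I, M) = -1
v(R, D) = -25 (v(R, D) = -1*(-5)² = -1*25 = -25)
(159 + v(0, -3))*(-70) = (159 - 25)*(-70) = 134*(-70) = -9380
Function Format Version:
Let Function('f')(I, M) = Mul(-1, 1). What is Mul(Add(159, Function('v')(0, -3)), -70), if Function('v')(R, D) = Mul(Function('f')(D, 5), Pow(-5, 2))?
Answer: -9380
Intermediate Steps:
Function('f')(I, M) = -1
Function('v')(R, D) = -25 (Function('v')(R, D) = Mul(-1, Pow(-5, 2)) = Mul(-1, 25) = -25)
Mul(Add(159, Function('v')(0, -3)), -70) = Mul(Add(159, -25), -70) = Mul(134, -70) = -9380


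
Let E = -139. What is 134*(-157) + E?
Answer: -21177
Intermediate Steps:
134*(-157) + E = 134*(-157) - 139 = -21038 - 139 = -21177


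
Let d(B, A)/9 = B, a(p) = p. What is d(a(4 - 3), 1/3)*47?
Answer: 423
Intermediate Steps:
d(B, A) = 9*B
d(a(4 - 3), 1/3)*47 = (9*(4 - 3))*47 = (9*1)*47 = 9*47 = 423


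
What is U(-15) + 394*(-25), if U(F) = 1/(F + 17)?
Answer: -19699/2 ≈ -9849.5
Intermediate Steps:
U(F) = 1/(17 + F)
U(-15) + 394*(-25) = 1/(17 - 15) + 394*(-25) = 1/2 - 9850 = ½ - 9850 = -19699/2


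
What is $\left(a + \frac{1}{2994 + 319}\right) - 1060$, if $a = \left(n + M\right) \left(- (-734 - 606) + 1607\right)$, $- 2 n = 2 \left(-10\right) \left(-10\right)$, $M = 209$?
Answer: $\frac{1060700020}{3313} \approx 3.2016 \cdot 10^{5}$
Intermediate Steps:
$n = -100$ ($n = - \frac{2 \left(-10\right) \left(-10\right)}{2} = - \frac{\left(-20\right) \left(-10\right)}{2} = \left(- \frac{1}{2}\right) 200 = -100$)
$a = 321223$ ($a = \left(-100 + 209\right) \left(- (-734 - 606) + 1607\right) = 109 \left(\left(-1\right) \left(-1340\right) + 1607\right) = 109 \left(1340 + 1607\right) = 109 \cdot 2947 = 321223$)
$\left(a + \frac{1}{2994 + 319}\right) - 1060 = \left(321223 + \frac{1}{2994 + 319}\right) - 1060 = \left(321223 + \frac{1}{3313}\right) - 1060 = \frac{1064211800}{3313} - 1060 = \frac{1060700020}{3313}$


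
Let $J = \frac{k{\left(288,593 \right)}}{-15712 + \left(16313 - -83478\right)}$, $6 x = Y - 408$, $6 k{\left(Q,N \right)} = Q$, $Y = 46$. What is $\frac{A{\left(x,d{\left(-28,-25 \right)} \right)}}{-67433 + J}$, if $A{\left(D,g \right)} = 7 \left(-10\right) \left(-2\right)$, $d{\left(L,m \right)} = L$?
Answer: $- \frac{11771060}{5669699159} \approx -0.0020761$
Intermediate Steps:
$k{\left(Q,N \right)} = \frac{Q}{6}$
$x = - \frac{181}{3}$ ($x = \frac{46 - 408}{6} = \frac{1}{6} \left(-362\right) = - \frac{181}{3} \approx -60.333$)
$J = \frac{48}{84079}$ ($J = \frac{\frac{1}{6} \cdot 288}{-15712 + \left(16313 - -83478\right)} = \frac{48}{-15712 + \left(16313 + 83478\right)} = \frac{48}{-15712 + 99791} = \frac{48}{84079} \approx 0.00057089$)
$A{\left(D,g \right)} = 140$ ($A{\left(D,g \right)} = \left(-70\right) \left(-2\right) = 140$)
$\frac{A{\left(x,d{\left(-28,-25 \right)} \right)}}{-67433 + J} = \frac{140}{-67433 + \frac{48}{84079}} = \frac{140}{- \frac{5669699159}{84079}} = 140 \left(- \frac{84079}{5669699159}\right) = - \frac{11771060}{5669699159}$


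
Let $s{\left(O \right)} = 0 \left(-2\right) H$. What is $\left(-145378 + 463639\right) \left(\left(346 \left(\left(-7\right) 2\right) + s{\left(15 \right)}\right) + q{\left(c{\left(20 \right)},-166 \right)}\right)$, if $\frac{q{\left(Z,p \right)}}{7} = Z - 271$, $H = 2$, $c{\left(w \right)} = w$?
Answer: $-2100840861$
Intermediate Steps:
$q{\left(Z,p \right)} = -1897 + 7 Z$ ($q{\left(Z,p \right)} = 7 \left(Z - 271\right) = 7 \left(-271 + Z\right) = -1897 + 7 Z$)
$s{\left(O \right)} = 0$ ($s{\left(O \right)} = 0 \left(-2\right) 2 = 0 \cdot 2 = 0$)
$\left(-145378 + 463639\right) \left(\left(346 \left(\left(-7\right) 2\right) + s{\left(15 \right)}\right) + q{\left(c{\left(20 \right)},-166 \right)}\right) = \left(-145378 + 463639\right) \left(\left(346 \left(\left(-7\right) 2\right) + 0\right) + \left(-1897 + 7 \cdot 20\right)\right) = 318261 \left(\left(346 \left(-14\right) + 0\right) + \left(-1897 + 140\right)\right) = 318261 \left(\left(-4844 + 0\right) - 1757\right) = 318261 \left(-4844 - 1757\right) = 318261 \left(-6601\right) = -2100840861$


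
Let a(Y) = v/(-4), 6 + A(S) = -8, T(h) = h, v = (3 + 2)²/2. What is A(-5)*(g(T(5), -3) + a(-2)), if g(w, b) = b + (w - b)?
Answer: -105/4 ≈ -26.250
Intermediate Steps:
v = 25/2 (v = 5²*(½) = 25*(½) = 25/2 ≈ 12.500)
g(w, b) = w
A(S) = -14 (A(S) = -6 - 8 = -14)
a(Y) = -25/8 (a(Y) = (25/2)/(-4) = (25/2)*(-¼) = -25/8)
A(-5)*(g(T(5), -3) + a(-2)) = -14*(5 - 25/8) = -14*15/8 = -105/4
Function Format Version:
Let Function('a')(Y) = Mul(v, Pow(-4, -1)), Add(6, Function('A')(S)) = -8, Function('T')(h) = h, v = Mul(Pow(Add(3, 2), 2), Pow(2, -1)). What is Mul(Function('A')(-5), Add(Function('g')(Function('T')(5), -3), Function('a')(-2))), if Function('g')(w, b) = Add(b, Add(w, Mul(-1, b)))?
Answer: Rational(-105, 4) ≈ -26.250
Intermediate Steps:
v = Rational(25, 2) (v = Mul(Pow(5, 2), Rational(1, 2)) = Mul(25, Rational(1, 2)) = Rational(25, 2) ≈ 12.500)
Function('g')(w, b) = w
Function('A')(S) = -14 (Function('A')(S) = Add(-6, -8) = -14)
Function('a')(Y) = Rational(-25, 8) (Function('a')(Y) = Mul(Rational(25, 2), Pow(-4, -1)) = Mul(Rational(25, 2), Rational(-1, 4)) = Rational(-25, 8))
Mul(Function('A')(-5), Add(Function('g')(Function('T')(5), -3), Function('a')(-2))) = Mul(-14, Add(5, Rational(-25, 8))) = Mul(-14, Rational(15, 8)) = Rational(-105, 4)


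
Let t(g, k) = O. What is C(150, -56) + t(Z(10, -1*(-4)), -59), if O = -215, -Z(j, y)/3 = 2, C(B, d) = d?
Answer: -271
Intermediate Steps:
Z(j, y) = -6 (Z(j, y) = -3*2 = -6)
t(g, k) = -215
C(150, -56) + t(Z(10, -1*(-4)), -59) = -56 - 215 = -271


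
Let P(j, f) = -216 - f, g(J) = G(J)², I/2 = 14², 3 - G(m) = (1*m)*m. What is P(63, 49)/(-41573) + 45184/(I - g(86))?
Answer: 12605420673/2272216257661 ≈ 0.0055476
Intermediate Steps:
G(m) = 3 - m² (G(m) = 3 - 1*m*m = 3 - m*m = 3 - m²)
I = 392 (I = 2*14² = 2*196 = 392)
g(J) = (3 - J²)²
P(63, 49)/(-41573) + 45184/(I - g(86)) = (-216 - 1*49)/(-41573) + 45184/(392 - (-3 + 86²)²) = (-216 - 49)*(-1/41573) + 45184/(392 - (-3 + 7396)²) = -265*(-1/41573) + 45184/(392 - 1*7393²) = 265/41573 + 45184/(392 - 1*54656449) = 265/41573 + 45184/(392 - 54656449) = 265/41573 + 45184/(-54656057) = 265/41573 + 45184*(-1/54656057) = 265/41573 - 45184/54656057 = 12605420673/2272216257661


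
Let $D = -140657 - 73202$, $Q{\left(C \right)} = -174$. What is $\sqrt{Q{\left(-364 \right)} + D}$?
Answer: $i \sqrt{214033} \approx 462.64 i$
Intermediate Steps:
$D = -213859$ ($D = -140657 - 73202 = -213859$)
$\sqrt{Q{\left(-364 \right)} + D} = \sqrt{-174 - 213859} = \sqrt{-214033} = i \sqrt{214033}$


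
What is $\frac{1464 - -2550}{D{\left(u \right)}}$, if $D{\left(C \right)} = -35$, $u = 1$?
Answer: $- \frac{4014}{35} \approx -114.69$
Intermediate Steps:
$\frac{1464 - -2550}{D{\left(u \right)}} = \frac{1464 - -2550}{-35} = \left(1464 + 2550\right) \left(- \frac{1}{35}\right) = 4014 \left(- \frac{1}{35}\right) = - \frac{4014}{35}$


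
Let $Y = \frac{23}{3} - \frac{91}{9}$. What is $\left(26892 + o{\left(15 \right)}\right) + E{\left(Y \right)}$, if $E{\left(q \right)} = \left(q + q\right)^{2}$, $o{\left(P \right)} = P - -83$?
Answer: $\frac{2188126}{81} \approx 27014.0$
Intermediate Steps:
$o{\left(P \right)} = 83 + P$ ($o{\left(P \right)} = P + 83 = 83 + P$)
$Y = - \frac{22}{9}$ ($Y = 23 \cdot \frac{1}{3} - \frac{91}{9} = \frac{23}{3} - \frac{91}{9} = - \frac{22}{9} \approx -2.4444$)
$E{\left(q \right)} = 4 q^{2}$ ($E{\left(q \right)} = \left(2 q\right)^{2} = 4 q^{2}$)
$\left(26892 + o{\left(15 \right)}\right) + E{\left(Y \right)} = \left(26892 + \left(83 + 15\right)\right) + 4 \left(- \frac{22}{9}\right)^{2} = \left(26892 + 98\right) + 4 \cdot \frac{484}{81} = 26990 + \frac{1936}{81} = \frac{2188126}{81}$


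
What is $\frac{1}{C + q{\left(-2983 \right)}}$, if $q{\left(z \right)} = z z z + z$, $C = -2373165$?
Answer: $- \frac{1}{26545972235} \approx -3.767 \cdot 10^{-11}$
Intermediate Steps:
$q{\left(z \right)} = z + z^{3}$ ($q{\left(z \right)} = z^{2} z + z = z^{3} + z = z + z^{3}$)
$\frac{1}{C + q{\left(-2983 \right)}} = \frac{1}{-2373165 + \left(-2983 + \left(-2983\right)^{3}\right)} = \frac{1}{-2373165 - 26543599070} = \frac{1}{-26545972235} = - \frac{1}{26545972235}$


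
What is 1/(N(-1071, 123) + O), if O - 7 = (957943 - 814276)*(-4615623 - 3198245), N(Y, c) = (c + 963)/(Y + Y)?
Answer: -357/400766405699974 ≈ -8.9079e-13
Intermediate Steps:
N(Y, c) = (963 + c)/(2*Y) (N(Y, c) = (963 + c)/((2*Y)) = (963 + c)*(1/(2*Y)) = (963 + c)/(2*Y))
O = -1122594973949 (O = 7 + (957943 - 814276)*(-4615623 - 3198245) = 7 + 143667*(-7813868) = 7 - 1122594973956 = -1122594973949)
1/(N(-1071, 123) + O) = 1/((½)*(963 + 123)/(-1071) - 1122594973949) = 1/((½)*(-1/1071)*1086 - 1122594973949) = 1/(-181/357 - 1122594973949) = 1/(-400766405699974/357) = -357/400766405699974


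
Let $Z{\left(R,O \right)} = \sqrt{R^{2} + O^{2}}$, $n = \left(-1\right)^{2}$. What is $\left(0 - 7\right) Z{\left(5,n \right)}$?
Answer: $- 7 \sqrt{26} \approx -35.693$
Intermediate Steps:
$n = 1$
$Z{\left(R,O \right)} = \sqrt{O^{2} + R^{2}}$
$\left(0 - 7\right) Z{\left(5,n \right)} = \left(0 - 7\right) \sqrt{1^{2} + 5^{2}} = - 7 \sqrt{1 + 25} = - 7 \sqrt{26}$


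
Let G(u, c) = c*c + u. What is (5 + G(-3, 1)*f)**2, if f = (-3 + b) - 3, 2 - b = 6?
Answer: 625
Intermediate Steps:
b = -4 (b = 2 - 1*6 = 2 - 6 = -4)
G(u, c) = u + c**2 (G(u, c) = c**2 + u = u + c**2)
f = -10 (f = (-3 - 4) - 3 = -7 - 3 = -10)
(5 + G(-3, 1)*f)**2 = (5 + (-3 + 1**2)*(-10))**2 = (5 + (-3 + 1)*(-10))**2 = (5 - 2*(-10))**2 = (5 + 20)**2 = 25**2 = 625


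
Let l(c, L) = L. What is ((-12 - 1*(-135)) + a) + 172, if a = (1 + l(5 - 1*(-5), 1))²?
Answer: 299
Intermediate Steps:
a = 4 (a = (1 + 1)² = 2² = 4)
((-12 - 1*(-135)) + a) + 172 = ((-12 - 1*(-135)) + 4) + 172 = ((-12 + 135) + 4) + 172 = (123 + 4) + 172 = 127 + 172 = 299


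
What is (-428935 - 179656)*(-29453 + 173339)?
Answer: -87567724626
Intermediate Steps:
(-428935 - 179656)*(-29453 + 173339) = -608591*143886 = -87567724626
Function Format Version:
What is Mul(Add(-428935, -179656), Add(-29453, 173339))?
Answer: -87567724626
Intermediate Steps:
Mul(Add(-428935, -179656), Add(-29453, 173339)) = Mul(-608591, 143886) = -87567724626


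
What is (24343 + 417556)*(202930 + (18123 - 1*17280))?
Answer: 90047084927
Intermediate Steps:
(24343 + 417556)*(202930 + (18123 - 1*17280)) = 441899*(202930 + (18123 - 17280)) = 441899*(202930 + 843) = 441899*203773 = 90047084927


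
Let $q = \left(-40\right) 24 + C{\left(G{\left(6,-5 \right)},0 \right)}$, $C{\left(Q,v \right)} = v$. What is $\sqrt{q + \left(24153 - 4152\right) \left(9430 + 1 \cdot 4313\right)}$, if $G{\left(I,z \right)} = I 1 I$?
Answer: $\sqrt{274872783} \approx 16579.0$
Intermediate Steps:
$G{\left(I,z \right)} = I^{2}$ ($G{\left(I,z \right)} = I I = I^{2}$)
$q = -960$ ($q = \left(-40\right) 24 + 0 = -960 + 0 = -960$)
$\sqrt{q + \left(24153 - 4152\right) \left(9430 + 1 \cdot 4313\right)} = \sqrt{-960 + \left(24153 - 4152\right) \left(9430 + 1 \cdot 4313\right)} = \sqrt{-960 + 20001 \left(9430 + 4313\right)} = \sqrt{-960 + 20001 \cdot 13743} = \sqrt{-960 + 274873743} = \sqrt{274872783}$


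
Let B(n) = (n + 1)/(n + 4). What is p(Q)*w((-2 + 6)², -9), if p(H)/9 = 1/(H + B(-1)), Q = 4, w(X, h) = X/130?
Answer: 18/65 ≈ 0.27692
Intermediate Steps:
w(X, h) = X/130 (w(X, h) = X*(1/130) = X/130)
B(n) = (1 + n)/(4 + n)
p(H) = 9/H (p(H) = 9/(H + (1 - 1)/(4 - 1)) = 9/(H + 0/3) = 9/(H + (⅓)*0) = 9/(H + 0) = 9/H)
p(Q)*w((-2 + 6)², -9) = (9/4)*((-2 + 6)²/130) = (9*(¼))*((1/130)*4²) = 9*((1/130)*16)/4 = (9/4)*(8/65) = 18/65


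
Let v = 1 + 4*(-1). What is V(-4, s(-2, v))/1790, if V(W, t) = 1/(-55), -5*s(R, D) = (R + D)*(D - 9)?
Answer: -1/98450 ≈ -1.0157e-5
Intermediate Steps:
v = -3 (v = 1 - 4 = -3)
s(R, D) = -(-9 + D)*(D + R)/5 (s(R, D) = -(R + D)*(D - 9)/5 = -(D + R)*(-9 + D)/5 = -(-9 + D)*(D + R)/5)
V(W, t) = -1/55
V(-4, s(-2, v))/1790 = -1/55/1790 = -1/55*1/1790 = -1/98450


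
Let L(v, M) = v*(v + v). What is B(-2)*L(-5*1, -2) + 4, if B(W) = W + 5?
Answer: 154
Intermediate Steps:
L(v, M) = 2*v² (L(v, M) = v*(2*v) = 2*v²)
B(W) = 5 + W
B(-2)*L(-5*1, -2) + 4 = (5 - 2)*(2*(-5*1)²) + 4 = 3*(2*(-5)²) + 4 = 3*(2*25) + 4 = 3*50 + 4 = 150 + 4 = 154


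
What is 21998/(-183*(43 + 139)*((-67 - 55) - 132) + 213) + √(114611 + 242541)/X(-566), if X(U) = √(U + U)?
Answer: 21998/8459937 - 2*I*√6317126/283 ≈ 0.0026003 - 17.762*I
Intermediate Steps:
X(U) = √2*√U (X(U) = √(2*U) = √2*√U)
21998/(-183*(43 + 139)*((-67 - 55) - 132) + 213) + √(114611 + 242541)/X(-566) = 21998/(-183*(43 + 139)*((-67 - 55) - 132) + 213) + √(114611 + 242541)/((√2*√(-566))) = 21998/(-33306*(-122 - 132) + 213) + √357152/((√2*(I*√566))) = 21998/(-33306*(-254) + 213) + (4*√22322)/((2*I*√283)) = 21998/(-183*(-46228) + 213) + (4*√22322)*(-I*√283/566) = 21998/(8459724 + 213) - 2*I*√6317126/283 = 21998/8459937 - 2*I*√6317126/283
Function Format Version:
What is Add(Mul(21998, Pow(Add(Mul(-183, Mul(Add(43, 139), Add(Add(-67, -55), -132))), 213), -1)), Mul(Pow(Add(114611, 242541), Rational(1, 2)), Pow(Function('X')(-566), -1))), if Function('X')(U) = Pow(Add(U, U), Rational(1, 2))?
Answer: Add(Rational(21998, 8459937), Mul(Rational(-2, 283), I, Pow(6317126, Rational(1, 2)))) ≈ Add(0.0026003, Mul(-17.762, I))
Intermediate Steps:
Function('X')(U) = Mul(Pow(2, Rational(1, 2)), Pow(U, Rational(1, 2))) (Function('X')(U) = Pow(Mul(2, U), Rational(1, 2)) = Mul(Pow(2, Rational(1, 2)), Pow(U, Rational(1, 2))))
Add(Mul(21998, Pow(Add(Mul(-183, Mul(Add(43, 139), Add(Add(-67, -55), -132))), 213), -1)), Mul(Pow(Add(114611, 242541), Rational(1, 2)), Pow(Function('X')(-566), -1))) = Add(Mul(21998, Pow(Add(Mul(-183, Mul(Add(43, 139), Add(Add(-67, -55), -132))), 213), -1)), Mul(Pow(Add(114611, 242541), Rational(1, 2)), Pow(Mul(Pow(2, Rational(1, 2)), Pow(-566, Rational(1, 2))), -1))) = Add(Mul(21998, Pow(Add(Mul(-183, Mul(182, Add(-122, -132))), 213), -1)), Mul(Pow(357152, Rational(1, 2)), Pow(Mul(Pow(2, Rational(1, 2)), Mul(I, Pow(566, Rational(1, 2)))), -1))) = Add(Mul(21998, Pow(Add(Mul(-183, Mul(182, -254)), 213), -1)), Mul(Mul(4, Pow(22322, Rational(1, 2))), Pow(Mul(2, I, Pow(283, Rational(1, 2))), -1))) = Add(Mul(21998, Pow(Add(Mul(-183, -46228), 213), -1)), Mul(Mul(4, Pow(22322, Rational(1, 2))), Mul(Rational(-1, 566), I, Pow(283, Rational(1, 2))))) = Add(Mul(21998, Pow(Add(8459724, 213), -1)), Mul(Rational(-2, 283), I, Pow(6317126, Rational(1, 2)))) = Add(Mul(21998, Pow(8459937, -1)), Mul(Rational(-2, 283), I, Pow(6317126, Rational(1, 2)))) = Add(Mul(21998, Rational(1, 8459937)), Mul(Rational(-2, 283), I, Pow(6317126, Rational(1, 2)))) = Add(Rational(21998, 8459937), Mul(Rational(-2, 283), I, Pow(6317126, Rational(1, 2))))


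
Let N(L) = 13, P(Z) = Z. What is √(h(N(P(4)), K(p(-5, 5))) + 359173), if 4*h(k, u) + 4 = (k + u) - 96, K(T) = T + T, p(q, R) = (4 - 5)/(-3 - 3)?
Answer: √3232362/3 ≈ 599.29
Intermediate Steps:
p(q, R) = ⅙ (p(q, R) = -1/(-6) = -1*(-⅙) = ⅙)
K(T) = 2*T
h(k, u) = -25 + k/4 + u/4 (h(k, u) = -1 + ((k + u) - 96)/4 = -1 + (-96 + k + u)/4 = -1 + (-24 + k/4 + u/4) = -25 + k/4 + u/4)
√(h(N(P(4)), K(p(-5, 5))) + 359173) = √((-25 + (¼)*13 + (2*(⅙))/4) + 359173) = √((-25 + 13/4 + (¼)*(⅓)) + 359173) = √((-25 + 13/4 + 1/12) + 359173) = √(-65/3 + 359173) = √(1077454/3) = √3232362/3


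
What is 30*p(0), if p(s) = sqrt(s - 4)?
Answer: 60*I ≈ 60.0*I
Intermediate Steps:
p(s) = sqrt(-4 + s)
30*p(0) = 30*sqrt(-4 + 0) = 30*sqrt(-4) = 30*(2*I) = 60*I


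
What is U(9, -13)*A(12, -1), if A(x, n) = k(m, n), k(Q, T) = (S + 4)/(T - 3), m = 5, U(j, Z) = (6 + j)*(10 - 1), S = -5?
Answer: 135/4 ≈ 33.750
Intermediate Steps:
U(j, Z) = 54 + 9*j (U(j, Z) = (6 + j)*9 = 54 + 9*j)
k(Q, T) = -1/(-3 + T) (k(Q, T) = (-5 + 4)/(T - 3) = -1/(-3 + T))
A(x, n) = -1/(-3 + n)
U(9, -13)*A(12, -1) = (54 + 9*9)*(-1/(-3 - 1)) = (54 + 81)*(-1/(-4)) = 135*(-1*(-¼)) = 135*(¼) = 135/4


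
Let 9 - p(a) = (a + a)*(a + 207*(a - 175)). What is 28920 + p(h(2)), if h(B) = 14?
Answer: 961693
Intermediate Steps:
p(a) = 9 - 2*a*(-36225 + 208*a) (p(a) = 9 - (a + a)*(a + 207*(a - 175)) = 9 - 2*a*(a + 207*(-175 + a)) = 9 - 2*a*(a + (-36225 + 207*a)) = 9 - 2*a*(-36225 + 208*a))
28920 + p(h(2)) = 28920 + (9 - 416*14**2 + 72450*14) = 28920 + (9 - 416*196 + 1014300) = 28920 + (9 - 81536 + 1014300) = 28920 + 932773 = 961693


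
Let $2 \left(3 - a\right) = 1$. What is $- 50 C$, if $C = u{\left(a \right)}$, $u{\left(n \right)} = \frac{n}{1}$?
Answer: $-125$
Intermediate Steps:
$a = \frac{5}{2}$ ($a = 3 - \frac{1}{2} = \frac{5}{2} \approx 2.5$)
$u{\left(n \right)} = n$ ($u{\left(n \right)} = n 1 = n$)
$C = \frac{5}{2} \approx 2.5$
$- 50 C = \left(-50\right) \frac{5}{2} = -125$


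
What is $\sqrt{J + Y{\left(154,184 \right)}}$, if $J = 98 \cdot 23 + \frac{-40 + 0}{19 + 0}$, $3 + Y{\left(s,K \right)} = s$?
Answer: $\frac{\sqrt{867445}}{19} \approx 49.019$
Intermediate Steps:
$Y{\left(s,K \right)} = -3 + s$
$J = \frac{42786}{19}$ ($J = 2254 - \frac{40}{19} = \frac{42786}{19} \approx 2251.9$)
$\sqrt{J + Y{\left(154,184 \right)}} = \sqrt{\frac{42786}{19} + \left(-3 + 154\right)} = \sqrt{\frac{42786}{19} + 151} = \sqrt{\frac{45655}{19}} = \frac{\sqrt{867445}}{19}$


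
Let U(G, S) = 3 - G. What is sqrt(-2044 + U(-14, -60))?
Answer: I*sqrt(2027) ≈ 45.022*I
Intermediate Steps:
sqrt(-2044 + U(-14, -60)) = sqrt(-2044 + (3 - 1*(-14))) = sqrt(-2044 + (3 + 14)) = sqrt(-2044 + 17) = sqrt(-2027) = I*sqrt(2027)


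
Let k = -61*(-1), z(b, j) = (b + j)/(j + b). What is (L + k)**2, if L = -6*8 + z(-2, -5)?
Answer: 196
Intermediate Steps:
z(b, j) = 1 (z(b, j) = (b + j)/(b + j) = 1)
L = -47 (L = -6*8 + 1 = -48 + 1 = -47)
k = 61
(L + k)**2 = (-47 + 61)**2 = 14**2 = 196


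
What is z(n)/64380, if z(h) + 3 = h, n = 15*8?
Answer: 39/21460 ≈ 0.0018173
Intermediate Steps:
n = 120
z(h) = -3 + h
z(n)/64380 = (-3 + 120)/64380 = 117*(1/64380) = 39/21460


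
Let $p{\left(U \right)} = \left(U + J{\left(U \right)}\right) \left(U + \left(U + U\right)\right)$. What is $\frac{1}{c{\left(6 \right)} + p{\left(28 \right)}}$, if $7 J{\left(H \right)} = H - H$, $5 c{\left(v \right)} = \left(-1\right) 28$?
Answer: $\frac{5}{11732} \approx 0.00042618$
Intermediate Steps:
$c{\left(v \right)} = - \frac{28}{5}$ ($c{\left(v \right)} = \frac{\left(-1\right) 28}{5} = \frac{1}{5} \left(-28\right) = - \frac{28}{5}$)
$J{\left(H \right)} = 0$ ($J{\left(H \right)} = \frac{H - H}{7} = \frac{1}{7} \cdot 0 = 0$)
$p{\left(U \right)} = 3 U^{2}$ ($p{\left(U \right)} = \left(U + 0\right) \left(U + \left(U + U\right)\right) = U \left(U + 2 U\right) = U 3 U = 3 U^{2}$)
$\frac{1}{c{\left(6 \right)} + p{\left(28 \right)}} = \frac{1}{- \frac{28}{5} + 3 \cdot 28^{2}} = \frac{1}{- \frac{28}{5} + 3 \cdot 784} = \frac{1}{- \frac{28}{5} + 2352} = \frac{1}{\frac{11732}{5}} = \frac{5}{11732}$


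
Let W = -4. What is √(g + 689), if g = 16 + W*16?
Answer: √641 ≈ 25.318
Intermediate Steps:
g = -48 (g = 16 - 4*16 = 16 - 64 = -48)
√(g + 689) = √(-48 + 689) = √641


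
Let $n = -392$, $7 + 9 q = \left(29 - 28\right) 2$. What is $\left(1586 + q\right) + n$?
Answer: $\frac{10741}{9} \approx 1193.4$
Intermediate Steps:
$q = - \frac{5}{9}$ ($q = - \frac{7}{9} + \frac{\left(29 - 28\right) 2}{9} = - \frac{7}{9} + \frac{1 \cdot 2}{9} = - \frac{7}{9} + \frac{1}{9} \cdot 2 = - \frac{7}{9} + \frac{2}{9} = - \frac{5}{9} \approx -0.55556$)
$\left(1586 + q\right) + n = \left(1586 - \frac{5}{9}\right) - 392 = \frac{14269}{9} - 392 = \frac{10741}{9}$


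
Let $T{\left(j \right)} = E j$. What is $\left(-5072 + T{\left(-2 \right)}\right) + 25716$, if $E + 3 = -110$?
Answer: $20870$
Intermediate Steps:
$E = -113$ ($E = -3 - 110 = -113$)
$T{\left(j \right)} = - 113 j$
$\left(-5072 + T{\left(-2 \right)}\right) + 25716 = \left(-5072 - -226\right) + 25716 = \left(-5072 + 226\right) + 25716 = -4846 + 25716 = 20870$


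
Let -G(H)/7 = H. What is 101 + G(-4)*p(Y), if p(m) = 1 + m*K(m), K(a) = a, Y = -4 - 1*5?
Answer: 2397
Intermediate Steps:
G(H) = -7*H
Y = -9 (Y = -4 - 5 = -9)
p(m) = 1 + m**2 (p(m) = 1 + m*m = 1 + m**2)
101 + G(-4)*p(Y) = 101 + (-7*(-4))*(1 + (-9)**2) = 101 + 28*(1 + 81) = 101 + 28*82 = 101 + 2296 = 2397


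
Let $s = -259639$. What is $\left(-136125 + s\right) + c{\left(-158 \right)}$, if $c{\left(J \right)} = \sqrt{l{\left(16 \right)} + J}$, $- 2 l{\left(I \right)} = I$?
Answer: $-395764 + i \sqrt{166} \approx -3.9576 \cdot 10^{5} + 12.884 i$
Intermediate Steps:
$l{\left(I \right)} = - \frac{I}{2}$
$c{\left(J \right)} = \sqrt{-8 + J}$ ($c{\left(J \right)} = \sqrt{\left(- \frac{1}{2}\right) 16 + J} = \sqrt{-8 + J}$)
$\left(-136125 + s\right) + c{\left(-158 \right)} = \left(-136125 - 259639\right) + \sqrt{-8 - 158} = -395764 + \sqrt{-166} = -395764 + i \sqrt{166}$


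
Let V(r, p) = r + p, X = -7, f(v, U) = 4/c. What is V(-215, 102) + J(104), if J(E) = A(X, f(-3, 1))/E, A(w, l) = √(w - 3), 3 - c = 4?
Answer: -113 + I*√10/104 ≈ -113.0 + 0.030407*I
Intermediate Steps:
c = -1 (c = 3 - 1*4 = 3 - 4 = -1)
f(v, U) = -4 (f(v, U) = 4/(-1) = 4*(-1) = -4)
A(w, l) = √(-3 + w)
J(E) = I*√10/E (J(E) = √(-3 - 7)/E = √(-10)/E = (I*√10)/E = I*√10/E)
V(r, p) = p + r
V(-215, 102) + J(104) = (102 - 215) + I*√10/104 = -113 + I*√10*(1/104) = -113 + I*√10/104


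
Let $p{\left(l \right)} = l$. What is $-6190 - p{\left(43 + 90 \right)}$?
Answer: $-6323$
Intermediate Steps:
$-6190 - p{\left(43 + 90 \right)} = -6190 - \left(43 + 90\right) = -6190 - 133 = -6323$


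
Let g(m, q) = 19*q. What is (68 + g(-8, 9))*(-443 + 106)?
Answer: -80543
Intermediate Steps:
(68 + g(-8, 9))*(-443 + 106) = (68 + 19*9)*(-443 + 106) = (68 + 171)*(-337) = 239*(-337) = -80543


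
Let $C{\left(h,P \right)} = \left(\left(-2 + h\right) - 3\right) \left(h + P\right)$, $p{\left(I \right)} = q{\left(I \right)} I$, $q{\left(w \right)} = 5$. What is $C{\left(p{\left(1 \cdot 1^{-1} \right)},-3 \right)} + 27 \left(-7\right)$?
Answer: $-189$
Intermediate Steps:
$p{\left(I \right)} = 5 I$
$C{\left(h,P \right)} = \left(-5 + h\right) \left(P + h\right)$
$C{\left(p{\left(1 \cdot 1^{-1} \right)},-3 \right)} + 27 \left(-7\right) = \left(\left(5 \cdot 1 \cdot 1^{-1}\right)^{2} - -15 - 5 \cdot 5 \cdot 1 \cdot 1^{-1} - 3 \cdot 5 \cdot 1 \cdot 1^{-1}\right) + 27 \left(-7\right) = \left(\left(5 \cdot 1 \cdot 1\right)^{2} + 15 - 5 \cdot 5 \cdot 1 \cdot 1 - 3 \cdot 5 \cdot 1 \cdot 1\right) - 189 = \left(\left(5 \cdot 1\right)^{2} + 15 - 5 \cdot 5 \cdot 1 - 3 \cdot 5 \cdot 1\right) - 189 = \left(5^{2} + 15 - 25 - 15\right) - 189 = \left(25 + 15 - 25 - 15\right) - 189 = 0 - 189 = -189$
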